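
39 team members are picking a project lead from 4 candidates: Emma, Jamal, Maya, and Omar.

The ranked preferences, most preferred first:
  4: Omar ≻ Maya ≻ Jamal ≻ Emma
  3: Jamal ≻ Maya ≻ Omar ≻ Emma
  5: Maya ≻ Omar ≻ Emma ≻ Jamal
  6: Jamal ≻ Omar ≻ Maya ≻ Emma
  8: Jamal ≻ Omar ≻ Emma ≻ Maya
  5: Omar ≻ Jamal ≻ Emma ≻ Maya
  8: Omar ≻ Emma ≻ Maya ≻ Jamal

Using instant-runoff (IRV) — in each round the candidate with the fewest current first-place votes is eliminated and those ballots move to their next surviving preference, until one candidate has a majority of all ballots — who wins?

Omar

Round 1: Emma 0, Jamal 17, Maya 5, Omar 17. Emma eliminated.
Round 2: Jamal 17, Maya 5, Omar 17. Maya eliminated.
Round 3: Jamal 17, Omar 22. Omar has a majority (≥20).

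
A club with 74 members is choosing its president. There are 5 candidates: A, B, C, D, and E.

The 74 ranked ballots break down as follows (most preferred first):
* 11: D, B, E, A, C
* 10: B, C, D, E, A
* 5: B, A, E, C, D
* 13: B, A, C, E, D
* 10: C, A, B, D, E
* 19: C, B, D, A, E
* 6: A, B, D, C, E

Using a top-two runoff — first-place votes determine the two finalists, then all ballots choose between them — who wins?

Round 1 first-place votes: A 6, B 28, C 29, D 11, E 0. C and B advance.
Runoff: C is ranked above B on 29 ballots, B above C on 45.

B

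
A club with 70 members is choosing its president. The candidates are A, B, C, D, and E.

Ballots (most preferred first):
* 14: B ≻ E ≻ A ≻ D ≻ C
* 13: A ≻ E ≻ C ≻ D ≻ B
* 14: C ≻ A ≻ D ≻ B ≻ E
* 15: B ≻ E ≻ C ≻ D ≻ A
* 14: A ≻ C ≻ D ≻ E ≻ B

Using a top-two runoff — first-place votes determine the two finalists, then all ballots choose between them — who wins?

A

Round 1 first-place votes: A 27, B 29, C 14, D 0, E 0. B and A advance.
Runoff: B is ranked above A on 29 ballots, A above B on 41.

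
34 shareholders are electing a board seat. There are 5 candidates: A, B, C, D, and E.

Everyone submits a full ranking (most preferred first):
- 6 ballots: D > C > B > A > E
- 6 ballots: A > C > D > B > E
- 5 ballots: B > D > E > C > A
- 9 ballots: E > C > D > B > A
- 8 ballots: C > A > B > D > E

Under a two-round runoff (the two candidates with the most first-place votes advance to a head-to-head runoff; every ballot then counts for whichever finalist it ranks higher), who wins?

C

Round 1 first-place votes: A 6, B 5, C 8, D 6, E 9. E and C advance.
Runoff: E is ranked above C on 14 ballots, C above E on 20.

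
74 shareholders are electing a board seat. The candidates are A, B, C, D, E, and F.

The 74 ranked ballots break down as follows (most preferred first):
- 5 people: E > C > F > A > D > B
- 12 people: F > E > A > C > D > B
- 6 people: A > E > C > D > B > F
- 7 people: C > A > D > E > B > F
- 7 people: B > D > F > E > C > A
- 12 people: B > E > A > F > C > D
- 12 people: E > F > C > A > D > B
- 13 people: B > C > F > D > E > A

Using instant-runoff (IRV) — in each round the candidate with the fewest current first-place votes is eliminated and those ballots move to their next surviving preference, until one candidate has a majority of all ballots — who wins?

E

Round 1: A 6, B 32, C 7, D 0, E 17, F 12. D eliminated.
Round 2: A 6, B 32, C 7, E 17, F 12. A eliminated.
Round 3: B 32, C 7, E 23, F 12. C eliminated.
Round 4: B 32, E 30, F 12. F eliminated.
Round 5: B 32, E 42. E has a majority (≥38).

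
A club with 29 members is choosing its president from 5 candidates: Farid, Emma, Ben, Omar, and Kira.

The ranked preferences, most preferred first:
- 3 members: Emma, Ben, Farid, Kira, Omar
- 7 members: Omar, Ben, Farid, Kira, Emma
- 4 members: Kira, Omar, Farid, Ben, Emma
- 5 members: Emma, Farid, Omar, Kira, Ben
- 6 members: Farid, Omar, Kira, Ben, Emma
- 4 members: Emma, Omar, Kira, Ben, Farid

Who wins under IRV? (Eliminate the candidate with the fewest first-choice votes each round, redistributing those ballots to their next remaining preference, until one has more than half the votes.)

Omar

Round 1: Farid 6, Emma 12, Ben 0, Omar 7, Kira 4. Ben eliminated.
Round 2: Farid 6, Emma 12, Omar 7, Kira 4. Kira eliminated.
Round 3: Farid 6, Emma 12, Omar 11. Farid eliminated.
Round 4: Emma 12, Omar 17. Omar has a majority (≥15).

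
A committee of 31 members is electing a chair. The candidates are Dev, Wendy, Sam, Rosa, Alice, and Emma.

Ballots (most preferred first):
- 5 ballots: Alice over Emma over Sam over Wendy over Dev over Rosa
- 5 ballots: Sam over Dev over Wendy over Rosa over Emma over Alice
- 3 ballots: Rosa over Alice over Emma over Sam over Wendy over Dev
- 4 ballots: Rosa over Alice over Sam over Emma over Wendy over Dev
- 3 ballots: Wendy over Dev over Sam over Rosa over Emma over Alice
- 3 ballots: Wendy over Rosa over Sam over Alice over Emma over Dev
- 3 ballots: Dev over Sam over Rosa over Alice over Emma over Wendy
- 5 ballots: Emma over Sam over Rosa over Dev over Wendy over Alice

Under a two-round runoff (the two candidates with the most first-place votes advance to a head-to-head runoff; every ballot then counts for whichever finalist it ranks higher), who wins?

Wendy

Round 1 first-place votes: Dev 3, Wendy 6, Sam 5, Rosa 7, Alice 5, Emma 5. Rosa and Wendy advance.
Runoff: Rosa is ranked above Wendy on 15 ballots, Wendy above Rosa on 16.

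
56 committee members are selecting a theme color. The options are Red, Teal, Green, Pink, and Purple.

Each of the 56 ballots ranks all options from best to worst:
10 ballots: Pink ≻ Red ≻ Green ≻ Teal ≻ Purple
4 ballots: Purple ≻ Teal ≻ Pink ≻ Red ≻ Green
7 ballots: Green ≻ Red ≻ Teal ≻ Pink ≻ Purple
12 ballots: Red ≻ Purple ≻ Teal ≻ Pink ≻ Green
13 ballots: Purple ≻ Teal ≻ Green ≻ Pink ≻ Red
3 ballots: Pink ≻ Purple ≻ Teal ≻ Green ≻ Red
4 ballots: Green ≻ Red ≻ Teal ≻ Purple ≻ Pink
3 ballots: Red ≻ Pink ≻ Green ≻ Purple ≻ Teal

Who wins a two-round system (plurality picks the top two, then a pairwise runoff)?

Round 1 first-place votes: Red 15, Teal 0, Green 11, Pink 13, Purple 17. Purple and Red advance.
Runoff: Purple is ranked above Red on 20 ballots, Red above Purple on 36.

Red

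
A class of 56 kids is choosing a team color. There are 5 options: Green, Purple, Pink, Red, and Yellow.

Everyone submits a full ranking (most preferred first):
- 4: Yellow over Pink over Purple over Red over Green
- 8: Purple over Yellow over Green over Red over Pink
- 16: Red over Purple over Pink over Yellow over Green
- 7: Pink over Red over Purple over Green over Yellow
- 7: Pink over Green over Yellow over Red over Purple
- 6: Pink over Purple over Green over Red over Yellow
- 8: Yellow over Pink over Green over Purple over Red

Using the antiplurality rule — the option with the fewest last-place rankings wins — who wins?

Last-place votes: Green 20, Purple 7, Pink 8, Red 8, Yellow 13.

Purple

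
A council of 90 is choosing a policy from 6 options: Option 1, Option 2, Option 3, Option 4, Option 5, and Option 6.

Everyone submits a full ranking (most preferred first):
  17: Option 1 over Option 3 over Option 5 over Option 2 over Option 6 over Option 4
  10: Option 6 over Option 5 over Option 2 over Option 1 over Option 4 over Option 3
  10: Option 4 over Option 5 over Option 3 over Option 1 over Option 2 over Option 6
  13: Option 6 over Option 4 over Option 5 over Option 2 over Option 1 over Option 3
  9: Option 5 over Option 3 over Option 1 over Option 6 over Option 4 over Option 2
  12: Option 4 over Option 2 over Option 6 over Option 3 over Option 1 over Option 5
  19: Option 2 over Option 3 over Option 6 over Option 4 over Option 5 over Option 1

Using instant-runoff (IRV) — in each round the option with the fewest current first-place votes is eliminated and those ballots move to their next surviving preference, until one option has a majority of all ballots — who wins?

Round 1: Option 1 17, Option 2 19, Option 3 0, Option 4 22, Option 5 9, Option 6 23. Option 3 eliminated.
Round 2: Option 1 17, Option 2 19, Option 4 22, Option 5 9, Option 6 23. Option 5 eliminated.
Round 3: Option 1 26, Option 2 19, Option 4 22, Option 6 23. Option 2 eliminated.
Round 4: Option 1 26, Option 4 22, Option 6 42. Option 4 eliminated.
Round 5: Option 1 36, Option 6 54. Option 6 has a majority (≥46).

Option 6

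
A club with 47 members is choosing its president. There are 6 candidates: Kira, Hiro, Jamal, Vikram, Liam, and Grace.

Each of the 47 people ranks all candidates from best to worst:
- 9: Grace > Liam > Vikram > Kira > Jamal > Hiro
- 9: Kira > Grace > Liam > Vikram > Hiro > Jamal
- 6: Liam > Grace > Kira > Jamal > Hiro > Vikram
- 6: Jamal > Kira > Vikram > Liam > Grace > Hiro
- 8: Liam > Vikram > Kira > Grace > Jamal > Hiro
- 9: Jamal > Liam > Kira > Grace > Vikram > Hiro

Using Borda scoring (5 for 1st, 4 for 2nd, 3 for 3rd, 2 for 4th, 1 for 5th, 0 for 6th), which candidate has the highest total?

Liam

Kira: 9×2 + 9×5 + 6×3 + 6×4 + 8×3 + 9×3 = 156
Hiro: 9×0 + 9×1 + 6×1 + 6×0 + 8×0 + 9×0 = 15
Jamal: 9×1 + 9×0 + 6×2 + 6×5 + 8×1 + 9×5 = 104
Vikram: 9×3 + 9×2 + 6×0 + 6×3 + 8×4 + 9×1 = 104
Liam: 9×4 + 9×3 + 6×5 + 6×2 + 8×5 + 9×4 = 181
Grace: 9×5 + 9×4 + 6×4 + 6×1 + 8×2 + 9×2 = 145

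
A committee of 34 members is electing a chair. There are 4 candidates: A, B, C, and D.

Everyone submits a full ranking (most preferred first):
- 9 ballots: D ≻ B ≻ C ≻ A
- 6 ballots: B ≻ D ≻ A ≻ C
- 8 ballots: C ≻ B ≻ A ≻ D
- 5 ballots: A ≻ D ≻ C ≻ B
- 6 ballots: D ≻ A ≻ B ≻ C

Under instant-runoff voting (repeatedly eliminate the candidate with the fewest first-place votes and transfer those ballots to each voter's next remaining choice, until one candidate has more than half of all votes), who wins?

Round 1: A 5, B 6, C 8, D 15. A eliminated.
Round 2: B 6, C 8, D 20. D has a majority (≥18).

D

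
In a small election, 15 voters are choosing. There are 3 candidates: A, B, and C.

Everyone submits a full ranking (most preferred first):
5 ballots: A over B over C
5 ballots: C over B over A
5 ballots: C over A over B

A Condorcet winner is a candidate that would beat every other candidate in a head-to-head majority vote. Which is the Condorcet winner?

C vs A: 10–5
C vs B: 10–5
C beats every other candidate.

C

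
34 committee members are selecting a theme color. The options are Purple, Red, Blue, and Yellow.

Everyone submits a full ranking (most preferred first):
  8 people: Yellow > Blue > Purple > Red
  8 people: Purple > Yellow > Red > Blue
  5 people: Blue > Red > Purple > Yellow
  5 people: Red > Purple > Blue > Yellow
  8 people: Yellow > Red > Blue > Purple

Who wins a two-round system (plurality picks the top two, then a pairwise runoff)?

Purple

Round 1 first-place votes: Purple 8, Red 5, Blue 5, Yellow 16. Yellow and Purple advance.
Runoff: Yellow is ranked above Purple on 16 ballots, Purple above Yellow on 18.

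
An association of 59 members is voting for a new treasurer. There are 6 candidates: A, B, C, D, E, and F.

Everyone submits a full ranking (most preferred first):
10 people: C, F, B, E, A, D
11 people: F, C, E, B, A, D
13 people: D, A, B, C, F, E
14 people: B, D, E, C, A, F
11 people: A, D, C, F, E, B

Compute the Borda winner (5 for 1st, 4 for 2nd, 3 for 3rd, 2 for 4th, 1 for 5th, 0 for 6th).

C

A: 10×1 + 11×1 + 13×4 + 14×1 + 11×5 = 142
B: 10×3 + 11×2 + 13×3 + 14×5 + 11×0 = 161
C: 10×5 + 11×4 + 13×2 + 14×2 + 11×3 = 181
D: 10×0 + 11×0 + 13×5 + 14×4 + 11×4 = 165
E: 10×2 + 11×3 + 13×0 + 14×3 + 11×1 = 106
F: 10×4 + 11×5 + 13×1 + 14×0 + 11×2 = 130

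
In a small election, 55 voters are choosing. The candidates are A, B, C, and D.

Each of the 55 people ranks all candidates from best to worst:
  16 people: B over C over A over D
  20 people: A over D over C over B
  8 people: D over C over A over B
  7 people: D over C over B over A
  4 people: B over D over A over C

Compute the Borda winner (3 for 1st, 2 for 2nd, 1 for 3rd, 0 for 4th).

A: 16×1 + 20×3 + 8×1 + 7×0 + 4×1 = 88
B: 16×3 + 20×0 + 8×0 + 7×1 + 4×3 = 67
C: 16×2 + 20×1 + 8×2 + 7×2 + 4×0 = 82
D: 16×0 + 20×2 + 8×3 + 7×3 + 4×2 = 93

D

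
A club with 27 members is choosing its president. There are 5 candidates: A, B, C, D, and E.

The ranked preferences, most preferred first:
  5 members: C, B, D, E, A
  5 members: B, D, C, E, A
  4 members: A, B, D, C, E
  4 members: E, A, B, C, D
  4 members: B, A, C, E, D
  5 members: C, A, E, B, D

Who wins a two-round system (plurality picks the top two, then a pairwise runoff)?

Round 1 first-place votes: A 4, B 9, C 10, D 0, E 4. C and B advance.
Runoff: C is ranked above B on 10 ballots, B above C on 17.

B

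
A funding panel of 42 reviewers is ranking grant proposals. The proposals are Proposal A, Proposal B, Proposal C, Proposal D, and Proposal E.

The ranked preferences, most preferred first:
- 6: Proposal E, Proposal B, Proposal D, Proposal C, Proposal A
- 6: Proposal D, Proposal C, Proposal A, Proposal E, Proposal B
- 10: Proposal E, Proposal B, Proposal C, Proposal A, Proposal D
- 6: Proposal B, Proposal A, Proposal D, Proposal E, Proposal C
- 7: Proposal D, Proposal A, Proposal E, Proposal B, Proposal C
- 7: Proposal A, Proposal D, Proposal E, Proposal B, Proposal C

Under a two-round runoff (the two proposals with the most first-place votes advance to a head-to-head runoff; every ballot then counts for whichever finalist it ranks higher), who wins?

Round 1 first-place votes: Proposal A 7, Proposal B 6, Proposal C 0, Proposal D 13, Proposal E 16. Proposal E and Proposal D advance.
Runoff: Proposal E is ranked above Proposal D on 16 ballots, Proposal D above Proposal E on 26.

Proposal D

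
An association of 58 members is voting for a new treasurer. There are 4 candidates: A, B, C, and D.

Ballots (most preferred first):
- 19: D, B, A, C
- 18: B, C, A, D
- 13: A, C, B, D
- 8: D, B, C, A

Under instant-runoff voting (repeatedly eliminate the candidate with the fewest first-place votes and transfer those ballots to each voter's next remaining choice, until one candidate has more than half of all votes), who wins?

B

Round 1: A 13, B 18, C 0, D 27. C eliminated.
Round 2: A 13, B 18, D 27. A eliminated.
Round 3: B 31, D 27. B has a majority (≥30).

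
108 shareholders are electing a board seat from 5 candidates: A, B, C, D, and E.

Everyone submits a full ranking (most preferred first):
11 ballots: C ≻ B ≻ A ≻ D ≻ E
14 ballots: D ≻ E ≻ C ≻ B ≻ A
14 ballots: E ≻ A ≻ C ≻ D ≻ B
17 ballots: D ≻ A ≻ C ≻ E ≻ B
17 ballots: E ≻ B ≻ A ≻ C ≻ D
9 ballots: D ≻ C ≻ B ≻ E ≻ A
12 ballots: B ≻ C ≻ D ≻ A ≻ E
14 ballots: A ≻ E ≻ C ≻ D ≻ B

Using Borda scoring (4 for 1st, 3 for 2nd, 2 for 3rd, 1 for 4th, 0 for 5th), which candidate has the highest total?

A: 11×2 + 14×0 + 14×3 + 17×3 + 17×2 + 9×0 + 12×1 + 14×4 = 217
B: 11×3 + 14×1 + 14×0 + 17×0 + 17×3 + 9×2 + 12×4 + 14×0 = 164
C: 11×4 + 14×2 + 14×2 + 17×2 + 17×1 + 9×3 + 12×3 + 14×2 = 242
D: 11×1 + 14×4 + 14×1 + 17×4 + 17×0 + 9×4 + 12×2 + 14×1 = 223
E: 11×0 + 14×3 + 14×4 + 17×1 + 17×4 + 9×1 + 12×0 + 14×3 = 234

C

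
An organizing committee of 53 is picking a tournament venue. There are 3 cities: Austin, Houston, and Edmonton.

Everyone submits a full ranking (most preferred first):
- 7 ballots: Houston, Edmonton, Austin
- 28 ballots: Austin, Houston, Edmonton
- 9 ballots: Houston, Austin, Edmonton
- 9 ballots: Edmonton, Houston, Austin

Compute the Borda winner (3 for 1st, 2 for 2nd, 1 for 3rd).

Houston

Austin: 7×1 + 28×3 + 9×2 + 9×1 = 118
Houston: 7×3 + 28×2 + 9×3 + 9×2 = 122
Edmonton: 7×2 + 28×1 + 9×1 + 9×3 = 78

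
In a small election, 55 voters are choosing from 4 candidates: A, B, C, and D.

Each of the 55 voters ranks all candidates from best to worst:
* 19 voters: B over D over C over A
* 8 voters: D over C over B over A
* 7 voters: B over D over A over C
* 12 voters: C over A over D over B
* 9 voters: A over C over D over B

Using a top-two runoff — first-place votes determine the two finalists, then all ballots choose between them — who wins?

C

Round 1 first-place votes: A 9, B 26, C 12, D 8. B and C advance.
Runoff: B is ranked above C on 26 ballots, C above B on 29.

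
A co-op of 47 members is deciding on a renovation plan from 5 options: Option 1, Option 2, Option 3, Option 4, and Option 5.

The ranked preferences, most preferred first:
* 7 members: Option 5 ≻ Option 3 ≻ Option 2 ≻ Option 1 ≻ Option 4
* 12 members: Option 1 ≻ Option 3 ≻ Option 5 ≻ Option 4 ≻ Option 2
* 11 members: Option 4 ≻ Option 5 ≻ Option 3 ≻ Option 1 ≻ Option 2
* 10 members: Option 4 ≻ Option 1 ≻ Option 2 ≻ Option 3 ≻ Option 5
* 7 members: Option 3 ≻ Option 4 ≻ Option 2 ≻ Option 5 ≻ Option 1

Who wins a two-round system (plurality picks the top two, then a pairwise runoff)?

Option 4

Round 1 first-place votes: Option 1 12, Option 2 0, Option 3 7, Option 4 21, Option 5 7. Option 4 and Option 1 advance.
Runoff: Option 4 is ranked above Option 1 on 28 ballots, Option 1 above Option 4 on 19.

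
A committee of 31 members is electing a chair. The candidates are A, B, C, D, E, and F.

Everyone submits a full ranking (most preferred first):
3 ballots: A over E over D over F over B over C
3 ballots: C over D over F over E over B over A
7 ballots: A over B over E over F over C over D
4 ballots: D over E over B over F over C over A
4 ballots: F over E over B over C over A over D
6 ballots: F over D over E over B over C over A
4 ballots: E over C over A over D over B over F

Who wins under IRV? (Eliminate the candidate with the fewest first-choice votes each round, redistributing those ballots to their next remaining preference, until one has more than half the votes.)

F

Round 1: A 10, B 0, C 3, D 4, E 4, F 10. B eliminated.
Round 2: A 10, C 3, D 4, E 4, F 10. C eliminated.
Round 3: A 10, D 7, E 4, F 10. E eliminated.
Round 4: A 14, D 7, F 10. D eliminated.
Round 5: A 14, F 17. F has a majority (≥16).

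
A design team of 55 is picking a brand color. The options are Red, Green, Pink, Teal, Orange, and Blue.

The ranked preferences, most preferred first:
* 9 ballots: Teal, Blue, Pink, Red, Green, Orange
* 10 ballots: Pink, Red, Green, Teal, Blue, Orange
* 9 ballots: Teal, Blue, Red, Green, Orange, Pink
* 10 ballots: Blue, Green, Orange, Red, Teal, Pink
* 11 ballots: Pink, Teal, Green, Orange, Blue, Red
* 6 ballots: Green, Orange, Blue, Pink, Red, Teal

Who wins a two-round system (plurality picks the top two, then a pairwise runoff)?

Teal

Round 1 first-place votes: Red 0, Green 6, Pink 21, Teal 18, Orange 0, Blue 10. Pink and Teal advance.
Runoff: Pink is ranked above Teal on 27 ballots, Teal above Pink on 28.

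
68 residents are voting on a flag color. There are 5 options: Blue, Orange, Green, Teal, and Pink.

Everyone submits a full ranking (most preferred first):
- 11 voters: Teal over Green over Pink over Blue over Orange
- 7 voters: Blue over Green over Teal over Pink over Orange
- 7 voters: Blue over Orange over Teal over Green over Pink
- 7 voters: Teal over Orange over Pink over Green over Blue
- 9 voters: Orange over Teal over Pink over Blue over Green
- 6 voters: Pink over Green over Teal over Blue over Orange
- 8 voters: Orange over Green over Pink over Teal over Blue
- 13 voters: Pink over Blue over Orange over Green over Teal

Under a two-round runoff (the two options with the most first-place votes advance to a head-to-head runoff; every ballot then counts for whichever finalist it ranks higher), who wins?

Round 1 first-place votes: Blue 14, Orange 17, Green 0, Teal 18, Pink 19. Pink and Teal advance.
Runoff: Pink is ranked above Teal on 27 ballots, Teal above Pink on 41.

Teal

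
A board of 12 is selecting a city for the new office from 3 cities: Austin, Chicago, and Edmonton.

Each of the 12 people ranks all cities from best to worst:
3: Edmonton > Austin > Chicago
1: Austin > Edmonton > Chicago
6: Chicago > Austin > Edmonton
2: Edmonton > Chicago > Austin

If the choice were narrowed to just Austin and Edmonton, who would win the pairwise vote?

Austin is ranked above Edmonton on 7 ballots; Edmonton above Austin on 5.

Austin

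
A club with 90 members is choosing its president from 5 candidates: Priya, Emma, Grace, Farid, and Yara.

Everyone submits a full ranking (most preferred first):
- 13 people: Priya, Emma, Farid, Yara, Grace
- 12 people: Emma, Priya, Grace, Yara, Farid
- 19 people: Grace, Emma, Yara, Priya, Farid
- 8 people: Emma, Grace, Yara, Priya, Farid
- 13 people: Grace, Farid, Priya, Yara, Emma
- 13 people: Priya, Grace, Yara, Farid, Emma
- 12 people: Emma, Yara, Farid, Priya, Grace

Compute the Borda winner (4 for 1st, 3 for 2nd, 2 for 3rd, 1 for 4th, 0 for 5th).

Priya: 13×4 + 12×3 + 19×1 + 8×1 + 13×2 + 13×4 + 12×1 = 205
Emma: 13×3 + 12×4 + 19×3 + 8×4 + 13×0 + 13×0 + 12×4 = 224
Grace: 13×0 + 12×2 + 19×4 + 8×3 + 13×4 + 13×3 + 12×0 = 215
Farid: 13×2 + 12×0 + 19×0 + 8×0 + 13×3 + 13×1 + 12×2 = 102
Yara: 13×1 + 12×1 + 19×2 + 8×2 + 13×1 + 13×2 + 12×3 = 154

Emma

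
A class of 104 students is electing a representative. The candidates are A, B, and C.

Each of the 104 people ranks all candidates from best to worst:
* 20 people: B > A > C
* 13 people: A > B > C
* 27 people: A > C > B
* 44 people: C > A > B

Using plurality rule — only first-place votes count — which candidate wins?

First-place votes: A 40, B 20, C 44.

C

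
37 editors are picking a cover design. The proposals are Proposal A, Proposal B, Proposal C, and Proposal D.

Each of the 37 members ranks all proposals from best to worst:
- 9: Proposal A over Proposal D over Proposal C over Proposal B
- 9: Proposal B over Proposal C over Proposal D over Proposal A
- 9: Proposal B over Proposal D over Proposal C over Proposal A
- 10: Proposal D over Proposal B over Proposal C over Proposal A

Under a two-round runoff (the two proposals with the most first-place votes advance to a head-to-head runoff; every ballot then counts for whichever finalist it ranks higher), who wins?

Proposal D

Round 1 first-place votes: Proposal A 9, Proposal B 18, Proposal C 0, Proposal D 10. Proposal B and Proposal D advance.
Runoff: Proposal B is ranked above Proposal D on 18 ballots, Proposal D above Proposal B on 19.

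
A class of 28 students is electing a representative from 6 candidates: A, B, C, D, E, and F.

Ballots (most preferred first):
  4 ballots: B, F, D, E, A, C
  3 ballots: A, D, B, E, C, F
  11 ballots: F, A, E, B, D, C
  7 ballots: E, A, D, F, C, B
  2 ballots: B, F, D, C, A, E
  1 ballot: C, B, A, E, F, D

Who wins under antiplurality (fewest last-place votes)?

A

Last-place votes: A 0, B 7, C 15, D 1, E 2, F 3.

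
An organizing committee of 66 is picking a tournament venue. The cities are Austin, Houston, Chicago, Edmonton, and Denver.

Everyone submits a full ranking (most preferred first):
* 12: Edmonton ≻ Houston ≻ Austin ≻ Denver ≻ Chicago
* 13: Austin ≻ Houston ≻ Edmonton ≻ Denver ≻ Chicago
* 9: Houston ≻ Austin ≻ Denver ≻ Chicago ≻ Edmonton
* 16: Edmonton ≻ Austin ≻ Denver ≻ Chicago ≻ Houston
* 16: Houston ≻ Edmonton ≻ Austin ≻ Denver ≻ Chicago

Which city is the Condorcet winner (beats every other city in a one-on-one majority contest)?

Houston vs Austin: 37–29
Houston vs Chicago: 50–16
Houston vs Edmonton: 38–28
Houston vs Denver: 50–16
Houston beats every other city.

Houston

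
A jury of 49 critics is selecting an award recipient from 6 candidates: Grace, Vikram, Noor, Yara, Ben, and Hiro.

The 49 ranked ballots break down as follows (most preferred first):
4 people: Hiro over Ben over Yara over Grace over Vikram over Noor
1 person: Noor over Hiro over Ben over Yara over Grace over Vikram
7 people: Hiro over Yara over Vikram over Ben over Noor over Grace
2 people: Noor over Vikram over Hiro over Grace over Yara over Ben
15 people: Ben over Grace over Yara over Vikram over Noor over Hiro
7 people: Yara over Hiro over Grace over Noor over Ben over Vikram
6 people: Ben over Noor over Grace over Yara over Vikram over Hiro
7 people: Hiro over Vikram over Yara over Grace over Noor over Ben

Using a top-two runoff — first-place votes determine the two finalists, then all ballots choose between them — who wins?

Hiro

Round 1 first-place votes: Grace 0, Vikram 0, Noor 3, Yara 7, Ben 21, Hiro 18. Ben and Hiro advance.
Runoff: Ben is ranked above Hiro on 21 ballots, Hiro above Ben on 28.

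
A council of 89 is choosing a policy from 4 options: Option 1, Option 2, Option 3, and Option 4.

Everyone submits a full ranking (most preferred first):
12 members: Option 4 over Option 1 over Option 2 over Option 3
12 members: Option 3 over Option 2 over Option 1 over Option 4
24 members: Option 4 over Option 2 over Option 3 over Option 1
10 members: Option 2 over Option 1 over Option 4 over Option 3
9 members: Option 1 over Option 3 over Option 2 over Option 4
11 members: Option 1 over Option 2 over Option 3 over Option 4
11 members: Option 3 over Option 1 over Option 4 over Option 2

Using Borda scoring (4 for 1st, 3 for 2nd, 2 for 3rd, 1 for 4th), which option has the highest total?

Option 2

Option 1: 12×3 + 12×2 + 24×1 + 10×3 + 9×4 + 11×4 + 11×3 = 227
Option 2: 12×2 + 12×3 + 24×3 + 10×4 + 9×2 + 11×3 + 11×1 = 234
Option 3: 12×1 + 12×4 + 24×2 + 10×1 + 9×3 + 11×2 + 11×4 = 211
Option 4: 12×4 + 12×1 + 24×4 + 10×2 + 9×1 + 11×1 + 11×2 = 218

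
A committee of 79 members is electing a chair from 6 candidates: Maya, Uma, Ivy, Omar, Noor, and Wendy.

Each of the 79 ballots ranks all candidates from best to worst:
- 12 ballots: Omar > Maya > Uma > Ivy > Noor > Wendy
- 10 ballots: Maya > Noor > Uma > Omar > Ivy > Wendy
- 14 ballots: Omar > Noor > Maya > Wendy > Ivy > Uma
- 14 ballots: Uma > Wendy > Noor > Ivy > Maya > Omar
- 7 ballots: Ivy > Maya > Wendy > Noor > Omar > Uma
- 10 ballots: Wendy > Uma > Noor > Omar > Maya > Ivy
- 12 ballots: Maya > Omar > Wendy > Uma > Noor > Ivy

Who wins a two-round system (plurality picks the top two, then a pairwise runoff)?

Round 1 first-place votes: Maya 22, Uma 14, Ivy 7, Omar 26, Noor 0, Wendy 10. Omar and Maya advance.
Runoff: Omar is ranked above Maya on 36 ballots, Maya above Omar on 43.

Maya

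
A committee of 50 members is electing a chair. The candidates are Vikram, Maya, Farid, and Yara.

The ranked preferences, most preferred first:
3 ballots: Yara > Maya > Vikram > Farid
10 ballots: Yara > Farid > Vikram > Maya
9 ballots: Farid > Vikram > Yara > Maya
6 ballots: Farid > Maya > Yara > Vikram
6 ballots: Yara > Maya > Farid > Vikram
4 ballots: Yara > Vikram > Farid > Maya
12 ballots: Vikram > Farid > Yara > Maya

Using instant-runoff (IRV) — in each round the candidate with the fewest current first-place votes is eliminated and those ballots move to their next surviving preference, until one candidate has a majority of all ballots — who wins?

Farid

Round 1: Vikram 12, Maya 0, Farid 15, Yara 23. Maya eliminated.
Round 2: Vikram 12, Farid 15, Yara 23. Vikram eliminated.
Round 3: Farid 27, Yara 23. Farid has a majority (≥26).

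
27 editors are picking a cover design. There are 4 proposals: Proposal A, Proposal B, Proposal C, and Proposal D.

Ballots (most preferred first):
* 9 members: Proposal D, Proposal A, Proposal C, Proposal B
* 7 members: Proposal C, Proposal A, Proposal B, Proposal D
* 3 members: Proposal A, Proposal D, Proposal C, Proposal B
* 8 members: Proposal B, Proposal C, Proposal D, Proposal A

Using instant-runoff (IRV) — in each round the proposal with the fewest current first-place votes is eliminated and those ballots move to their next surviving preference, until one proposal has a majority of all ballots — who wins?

Proposal B

Round 1: Proposal A 3, Proposal B 8, Proposal C 7, Proposal D 9. Proposal A eliminated.
Round 2: Proposal B 8, Proposal C 7, Proposal D 12. Proposal C eliminated.
Round 3: Proposal B 15, Proposal D 12. Proposal B has a majority (≥14).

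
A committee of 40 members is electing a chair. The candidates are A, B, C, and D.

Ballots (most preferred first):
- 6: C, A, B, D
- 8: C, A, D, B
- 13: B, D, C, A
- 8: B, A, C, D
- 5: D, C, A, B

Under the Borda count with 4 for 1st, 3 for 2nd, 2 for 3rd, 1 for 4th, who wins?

A: 6×3 + 8×3 + 13×1 + 8×3 + 5×2 = 89
B: 6×2 + 8×1 + 13×4 + 8×4 + 5×1 = 109
C: 6×4 + 8×4 + 13×2 + 8×2 + 5×3 = 113
D: 6×1 + 8×2 + 13×3 + 8×1 + 5×4 = 89

C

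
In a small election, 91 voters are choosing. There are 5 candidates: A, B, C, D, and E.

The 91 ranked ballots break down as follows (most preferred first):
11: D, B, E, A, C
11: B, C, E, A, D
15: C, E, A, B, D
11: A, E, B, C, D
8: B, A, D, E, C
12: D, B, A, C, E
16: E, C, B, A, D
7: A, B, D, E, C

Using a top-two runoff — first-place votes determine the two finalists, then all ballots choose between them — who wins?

B

Round 1 first-place votes: A 18, B 19, C 15, D 23, E 16. D and B advance.
Runoff: D is ranked above B on 23 ballots, B above D on 68.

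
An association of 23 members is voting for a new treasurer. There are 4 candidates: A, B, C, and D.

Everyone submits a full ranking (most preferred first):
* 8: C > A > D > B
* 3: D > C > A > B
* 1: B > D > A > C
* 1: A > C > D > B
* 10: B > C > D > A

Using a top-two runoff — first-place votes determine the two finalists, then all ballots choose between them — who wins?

C

Round 1 first-place votes: A 1, B 11, C 8, D 3. B and C advance.
Runoff: B is ranked above C on 11 ballots, C above B on 12.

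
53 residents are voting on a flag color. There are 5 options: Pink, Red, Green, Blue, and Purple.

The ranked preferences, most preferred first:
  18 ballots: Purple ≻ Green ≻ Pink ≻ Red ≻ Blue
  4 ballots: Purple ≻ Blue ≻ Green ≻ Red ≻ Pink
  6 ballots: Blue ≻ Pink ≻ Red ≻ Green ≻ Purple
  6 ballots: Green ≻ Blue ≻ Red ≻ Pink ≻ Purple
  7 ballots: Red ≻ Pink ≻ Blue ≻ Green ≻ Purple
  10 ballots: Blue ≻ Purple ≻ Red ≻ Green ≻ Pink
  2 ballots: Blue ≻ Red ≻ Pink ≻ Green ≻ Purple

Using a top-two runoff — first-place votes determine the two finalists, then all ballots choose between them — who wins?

Round 1 first-place votes: Pink 0, Red 7, Green 6, Blue 18, Purple 22. Purple and Blue advance.
Runoff: Purple is ranked above Blue on 22 ballots, Blue above Purple on 31.

Blue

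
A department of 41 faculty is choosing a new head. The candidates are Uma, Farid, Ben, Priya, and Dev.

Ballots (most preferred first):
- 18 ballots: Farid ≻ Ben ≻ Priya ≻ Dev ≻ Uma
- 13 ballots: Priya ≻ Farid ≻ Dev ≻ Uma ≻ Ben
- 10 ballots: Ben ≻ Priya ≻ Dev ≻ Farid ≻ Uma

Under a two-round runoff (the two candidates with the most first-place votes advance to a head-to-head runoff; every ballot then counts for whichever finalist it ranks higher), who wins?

Priya

Round 1 first-place votes: Uma 0, Farid 18, Ben 10, Priya 13, Dev 0. Farid and Priya advance.
Runoff: Farid is ranked above Priya on 18 ballots, Priya above Farid on 23.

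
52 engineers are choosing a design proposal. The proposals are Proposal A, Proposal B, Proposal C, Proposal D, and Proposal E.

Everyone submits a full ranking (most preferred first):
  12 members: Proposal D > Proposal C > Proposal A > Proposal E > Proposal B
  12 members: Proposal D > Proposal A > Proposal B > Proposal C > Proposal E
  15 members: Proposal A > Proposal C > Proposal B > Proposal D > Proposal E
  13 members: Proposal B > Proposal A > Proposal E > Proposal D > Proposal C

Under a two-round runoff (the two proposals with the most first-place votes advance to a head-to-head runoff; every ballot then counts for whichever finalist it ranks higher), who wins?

Proposal A

Round 1 first-place votes: Proposal A 15, Proposal B 13, Proposal C 0, Proposal D 24, Proposal E 0. Proposal D and Proposal A advance.
Runoff: Proposal D is ranked above Proposal A on 24 ballots, Proposal A above Proposal D on 28.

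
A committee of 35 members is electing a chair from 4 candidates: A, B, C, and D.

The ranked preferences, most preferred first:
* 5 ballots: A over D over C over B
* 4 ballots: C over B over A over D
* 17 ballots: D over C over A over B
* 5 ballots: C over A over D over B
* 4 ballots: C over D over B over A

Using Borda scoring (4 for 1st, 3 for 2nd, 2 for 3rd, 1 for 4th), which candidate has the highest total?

A: 5×4 + 4×2 + 17×2 + 5×3 + 4×1 = 81
B: 5×1 + 4×3 + 17×1 + 5×1 + 4×2 = 47
C: 5×2 + 4×4 + 17×3 + 5×4 + 4×4 = 113
D: 5×3 + 4×1 + 17×4 + 5×2 + 4×3 = 109

C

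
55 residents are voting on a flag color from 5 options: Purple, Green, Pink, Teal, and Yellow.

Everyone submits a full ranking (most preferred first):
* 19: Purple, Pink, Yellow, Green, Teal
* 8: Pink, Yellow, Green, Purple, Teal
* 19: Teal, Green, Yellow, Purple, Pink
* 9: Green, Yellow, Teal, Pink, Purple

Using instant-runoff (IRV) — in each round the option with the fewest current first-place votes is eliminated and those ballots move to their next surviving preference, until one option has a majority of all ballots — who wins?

Round 1: Purple 19, Green 9, Pink 8, Teal 19, Yellow 0. Yellow eliminated.
Round 2: Purple 19, Green 9, Pink 8, Teal 19. Pink eliminated.
Round 3: Purple 19, Green 17, Teal 19. Green eliminated.
Round 4: Purple 27, Teal 28. Teal has a majority (≥28).

Teal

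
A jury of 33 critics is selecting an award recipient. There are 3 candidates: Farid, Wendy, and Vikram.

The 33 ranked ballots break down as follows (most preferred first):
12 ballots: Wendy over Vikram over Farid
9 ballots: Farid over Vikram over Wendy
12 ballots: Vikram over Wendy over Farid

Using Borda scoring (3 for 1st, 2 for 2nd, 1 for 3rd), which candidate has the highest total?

Vikram

Farid: 12×1 + 9×3 + 12×1 = 51
Wendy: 12×3 + 9×1 + 12×2 = 69
Vikram: 12×2 + 9×2 + 12×3 = 78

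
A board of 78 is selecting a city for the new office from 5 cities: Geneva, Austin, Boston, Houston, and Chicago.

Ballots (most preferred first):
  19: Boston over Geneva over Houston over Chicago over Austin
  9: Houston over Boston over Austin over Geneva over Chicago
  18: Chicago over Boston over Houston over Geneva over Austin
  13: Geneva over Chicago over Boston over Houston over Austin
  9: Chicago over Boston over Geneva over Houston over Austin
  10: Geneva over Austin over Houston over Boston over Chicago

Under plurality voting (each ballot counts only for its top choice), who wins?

First-place votes: Geneva 23, Austin 0, Boston 19, Houston 9, Chicago 27.

Chicago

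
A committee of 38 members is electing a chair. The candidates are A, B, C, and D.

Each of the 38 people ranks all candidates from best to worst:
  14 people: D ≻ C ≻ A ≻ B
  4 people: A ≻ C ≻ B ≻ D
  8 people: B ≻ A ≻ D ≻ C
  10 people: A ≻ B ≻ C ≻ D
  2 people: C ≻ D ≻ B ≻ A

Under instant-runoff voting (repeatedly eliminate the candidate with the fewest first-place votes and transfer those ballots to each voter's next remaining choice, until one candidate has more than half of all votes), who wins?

Round 1: A 14, B 8, C 2, D 14. C eliminated.
Round 2: A 14, B 8, D 16. B eliminated.
Round 3: A 22, D 16. A has a majority (≥20).

A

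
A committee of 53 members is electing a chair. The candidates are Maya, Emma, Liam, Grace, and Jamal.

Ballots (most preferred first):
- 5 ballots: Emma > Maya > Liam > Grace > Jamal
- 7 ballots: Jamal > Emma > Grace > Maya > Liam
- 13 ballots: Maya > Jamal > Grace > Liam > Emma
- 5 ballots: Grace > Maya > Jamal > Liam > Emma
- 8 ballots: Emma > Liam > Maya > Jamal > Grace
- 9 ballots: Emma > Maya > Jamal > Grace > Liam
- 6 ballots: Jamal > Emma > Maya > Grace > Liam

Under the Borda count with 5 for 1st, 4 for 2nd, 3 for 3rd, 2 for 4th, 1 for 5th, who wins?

Maya

Maya: 5×4 + 7×2 + 13×5 + 5×4 + 8×3 + 9×4 + 6×3 = 197
Emma: 5×5 + 7×4 + 13×1 + 5×1 + 8×5 + 9×5 + 6×4 = 180
Liam: 5×3 + 7×1 + 13×2 + 5×2 + 8×4 + 9×1 + 6×1 = 105
Grace: 5×2 + 7×3 + 13×3 + 5×5 + 8×1 + 9×2 + 6×2 = 133
Jamal: 5×1 + 7×5 + 13×4 + 5×3 + 8×2 + 9×3 + 6×5 = 180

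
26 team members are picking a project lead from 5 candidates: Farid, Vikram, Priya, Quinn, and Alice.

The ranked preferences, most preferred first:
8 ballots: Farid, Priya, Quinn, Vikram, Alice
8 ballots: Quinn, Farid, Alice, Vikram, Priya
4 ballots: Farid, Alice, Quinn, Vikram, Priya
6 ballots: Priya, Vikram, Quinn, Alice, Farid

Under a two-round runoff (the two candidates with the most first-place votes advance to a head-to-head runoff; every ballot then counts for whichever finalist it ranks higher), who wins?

Quinn

Round 1 first-place votes: Farid 12, Vikram 0, Priya 6, Quinn 8, Alice 0. Farid and Quinn advance.
Runoff: Farid is ranked above Quinn on 12 ballots, Quinn above Farid on 14.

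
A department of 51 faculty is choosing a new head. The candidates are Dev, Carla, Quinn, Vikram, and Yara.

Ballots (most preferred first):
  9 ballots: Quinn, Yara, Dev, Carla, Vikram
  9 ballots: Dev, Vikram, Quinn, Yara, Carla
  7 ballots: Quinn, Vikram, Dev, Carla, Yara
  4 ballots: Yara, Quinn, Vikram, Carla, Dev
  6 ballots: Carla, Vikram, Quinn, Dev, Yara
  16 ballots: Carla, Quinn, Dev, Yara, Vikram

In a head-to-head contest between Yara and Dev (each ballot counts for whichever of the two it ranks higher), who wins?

Dev

Yara is ranked above Dev on 13 ballots; Dev above Yara on 38.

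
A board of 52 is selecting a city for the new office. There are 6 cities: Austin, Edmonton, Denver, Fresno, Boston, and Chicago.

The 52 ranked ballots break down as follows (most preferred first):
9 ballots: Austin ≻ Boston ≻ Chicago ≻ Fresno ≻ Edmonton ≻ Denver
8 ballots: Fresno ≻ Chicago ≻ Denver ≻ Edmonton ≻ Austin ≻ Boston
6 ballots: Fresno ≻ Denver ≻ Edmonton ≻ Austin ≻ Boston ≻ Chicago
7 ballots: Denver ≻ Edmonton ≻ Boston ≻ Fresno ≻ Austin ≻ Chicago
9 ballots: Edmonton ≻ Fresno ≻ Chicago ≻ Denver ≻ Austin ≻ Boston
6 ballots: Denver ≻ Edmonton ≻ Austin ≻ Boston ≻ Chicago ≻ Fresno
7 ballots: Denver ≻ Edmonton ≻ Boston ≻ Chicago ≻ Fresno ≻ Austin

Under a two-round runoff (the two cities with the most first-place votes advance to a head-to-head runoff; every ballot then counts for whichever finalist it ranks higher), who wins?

Fresno

Round 1 first-place votes: Austin 9, Edmonton 9, Denver 20, Fresno 14, Boston 0, Chicago 0. Denver and Fresno advance.
Runoff: Denver is ranked above Fresno on 20 ballots, Fresno above Denver on 32.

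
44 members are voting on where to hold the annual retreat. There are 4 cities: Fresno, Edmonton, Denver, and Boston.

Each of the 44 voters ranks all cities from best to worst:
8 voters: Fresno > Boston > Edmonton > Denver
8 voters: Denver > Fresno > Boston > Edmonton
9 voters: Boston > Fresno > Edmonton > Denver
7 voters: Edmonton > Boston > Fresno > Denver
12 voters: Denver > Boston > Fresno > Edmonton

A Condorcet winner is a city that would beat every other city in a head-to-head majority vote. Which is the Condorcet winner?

Boston vs Fresno: 28–16
Boston vs Edmonton: 37–7
Boston vs Denver: 24–20
Boston beats every other city.

Boston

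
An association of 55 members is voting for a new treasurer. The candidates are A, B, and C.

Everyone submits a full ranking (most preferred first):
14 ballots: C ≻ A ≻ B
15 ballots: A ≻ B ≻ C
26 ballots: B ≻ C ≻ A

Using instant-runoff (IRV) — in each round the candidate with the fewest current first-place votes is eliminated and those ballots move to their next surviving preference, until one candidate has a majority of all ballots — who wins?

A

Round 1: A 15, B 26, C 14. C eliminated.
Round 2: A 29, B 26. A has a majority (≥28).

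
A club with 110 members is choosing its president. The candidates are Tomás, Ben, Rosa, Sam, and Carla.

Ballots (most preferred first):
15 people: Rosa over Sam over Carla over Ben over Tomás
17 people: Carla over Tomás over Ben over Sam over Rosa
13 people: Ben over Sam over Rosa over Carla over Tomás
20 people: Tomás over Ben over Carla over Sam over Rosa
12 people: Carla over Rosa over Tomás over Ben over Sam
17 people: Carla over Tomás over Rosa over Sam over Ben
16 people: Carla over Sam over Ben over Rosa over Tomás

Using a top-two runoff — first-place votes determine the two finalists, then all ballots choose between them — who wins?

Round 1 first-place votes: Tomás 20, Ben 13, Rosa 15, Sam 0, Carla 62. Carla and Tomás advance.
Runoff: Carla is ranked above Tomás on 90 ballots, Tomás above Carla on 20.

Carla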